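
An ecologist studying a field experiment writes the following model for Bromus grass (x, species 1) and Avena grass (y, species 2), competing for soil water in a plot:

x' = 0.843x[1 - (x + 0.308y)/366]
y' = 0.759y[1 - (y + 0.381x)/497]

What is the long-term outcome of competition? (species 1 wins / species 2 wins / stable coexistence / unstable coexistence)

Compare the nullcline intercepts: K1/α12 = 366/0.308 = 1190 > K2 = 497; K2/α21 = 497/0.381 = 1300 > K1 = 366.
Since both inequalities hold, each species can invade when rare, so the interior equilibrium is stable.

stable coexistence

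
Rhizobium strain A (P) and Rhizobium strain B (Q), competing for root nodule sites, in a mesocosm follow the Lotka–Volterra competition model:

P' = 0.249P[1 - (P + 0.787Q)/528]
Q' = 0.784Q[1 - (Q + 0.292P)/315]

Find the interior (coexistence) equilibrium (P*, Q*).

P* ≈ 364, Q* ≈ 209

Setting both brackets to zero gives the nullclines P + 0.787Q = 528 and 0.292P + Q = 315.
Substituting Q = 315 - 0.292P into the first: P(1 - 0.787·0.292) = 528 - 0.787·315.
So P* = 280/0.77 = 364, and then Q* = 315 - 0.292·364 = 209.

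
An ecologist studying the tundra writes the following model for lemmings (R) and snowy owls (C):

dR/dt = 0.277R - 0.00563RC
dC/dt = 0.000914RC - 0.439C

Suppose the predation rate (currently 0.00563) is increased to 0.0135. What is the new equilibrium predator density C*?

At the interior fixed point, setting dR/dt = 0 with R > 0 fixes C* = (prey growth rate)/(RC coefficient) — independent of the other coefficients.
With the change, C* = 0.277/0.0135 = 20.5; it falls from 49.2.

C* ≈ 20.5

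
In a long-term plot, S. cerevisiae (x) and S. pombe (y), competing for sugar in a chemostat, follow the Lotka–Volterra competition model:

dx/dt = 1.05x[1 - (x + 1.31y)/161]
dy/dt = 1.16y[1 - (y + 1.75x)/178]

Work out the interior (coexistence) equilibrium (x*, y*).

x* ≈ 55.8, y* ≈ 80.3

Setting both brackets to zero gives the nullclines x + 1.31y = 161 and 1.75x + y = 178.
Substituting y = 178 - 1.75x into the first: x(1 - 1.31·1.75) = 161 - 1.31·178.
So x* = -72.2/-1.29 = 55.8, and then y* = 178 - 1.75·55.8 = 80.3.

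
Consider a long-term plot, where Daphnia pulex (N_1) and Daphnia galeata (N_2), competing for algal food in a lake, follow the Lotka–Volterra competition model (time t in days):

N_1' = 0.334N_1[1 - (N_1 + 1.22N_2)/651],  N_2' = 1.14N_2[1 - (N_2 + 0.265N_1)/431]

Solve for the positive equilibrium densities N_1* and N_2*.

Setting both brackets to zero gives the nullclines N_1 + 1.22N_2 = 651 and 0.265N_1 + N_2 = 431.
Substituting N_2 = 431 - 0.265N_1 into the first: N_1(1 - 1.22·0.265) = 651 - 1.22·431.
So N_1* = 125/0.677 = 185, and then N_2* = 431 - 0.265·185 = 382.

N_1* ≈ 185, N_2* ≈ 382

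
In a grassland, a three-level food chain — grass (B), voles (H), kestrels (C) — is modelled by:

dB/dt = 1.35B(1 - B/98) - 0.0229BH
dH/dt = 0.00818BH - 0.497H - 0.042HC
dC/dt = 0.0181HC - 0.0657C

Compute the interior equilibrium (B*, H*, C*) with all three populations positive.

From dC/dt = 0: 0.0181H* = 0.0657, so H* = 3.63.
From dB/dt = 0: 1.35(1 - B*/98) = 0.0229·3.63, giving B* = 98·(1 - 0.0616) = 92.
From dH/dt = 0: 0.00818·92 - 0.497 = 0.042C*, so C* = 0.255/0.042 = 6.08.

B* ≈ 92, H* ≈ 3.63, C* ≈ 6.08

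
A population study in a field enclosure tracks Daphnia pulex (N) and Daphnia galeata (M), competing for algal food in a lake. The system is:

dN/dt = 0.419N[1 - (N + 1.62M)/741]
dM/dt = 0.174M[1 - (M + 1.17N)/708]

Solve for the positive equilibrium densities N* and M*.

Setting both brackets to zero gives the nullclines N + 1.62M = 741 and 1.17N + M = 708.
Substituting M = 708 - 1.17N into the first: N(1 - 1.62·1.17) = 741 - 1.62·708.
So N* = -406/-0.895 = 453, and then M* = 708 - 1.17·453 = 178.

N* ≈ 453, M* ≈ 178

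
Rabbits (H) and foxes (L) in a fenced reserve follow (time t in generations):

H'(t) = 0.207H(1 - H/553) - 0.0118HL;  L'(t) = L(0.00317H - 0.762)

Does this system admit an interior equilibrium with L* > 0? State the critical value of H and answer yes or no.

The predator equation gives dL/dt > 0 only when H > 0.762/0.00317 = 240.
Without the predator, H → K = 553. Since 553 > 240, the predator can invade and persist.

Threshold H = 240; K > 240, so yes, the predator persists.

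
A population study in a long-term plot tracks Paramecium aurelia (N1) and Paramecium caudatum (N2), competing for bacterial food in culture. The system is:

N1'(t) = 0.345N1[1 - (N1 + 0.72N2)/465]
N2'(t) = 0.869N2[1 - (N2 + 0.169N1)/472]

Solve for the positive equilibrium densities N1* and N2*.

N1* ≈ 142, N2* ≈ 448

Setting both brackets to zero gives the nullclines N1 + 0.72N2 = 465 and 0.169N1 + N2 = 472.
Substituting N2 = 472 - 0.169N1 into the first: N1(1 - 0.72·0.169) = 465 - 0.72·472.
So N1* = 125/0.878 = 142, and then N2* = 472 - 0.169·142 = 448.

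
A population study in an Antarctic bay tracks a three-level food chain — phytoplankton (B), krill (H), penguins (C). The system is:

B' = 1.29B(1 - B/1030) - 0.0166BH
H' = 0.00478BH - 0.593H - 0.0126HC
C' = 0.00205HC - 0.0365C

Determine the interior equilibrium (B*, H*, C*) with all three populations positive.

From dC/dt = 0: 0.00205H* = 0.0365, so H* = 17.8.
From dB/dt = 0: 1.29(1 - B*/1030) = 0.0166·17.8, giving B* = 1030·(1 - 0.229) = 794.
From dH/dt = 0: 0.00478·794 - 0.593 = 0.0126C*, so C* = 3.2/0.0126 = 254.

B* ≈ 794, H* ≈ 17.8, C* ≈ 254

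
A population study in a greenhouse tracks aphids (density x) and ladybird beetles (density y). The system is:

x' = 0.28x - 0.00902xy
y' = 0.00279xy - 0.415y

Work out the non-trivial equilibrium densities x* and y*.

Set dy/dt = 0 with y > 0: 0.00279x - 0.415 = 0, so x* = 0.415/0.00279 = 149.
Set dx/dt = 0 with x > 0: 0.28 - 0.00902y = 0, so y* = 0.28/0.00902 = 31.

x* ≈ 149, y* ≈ 31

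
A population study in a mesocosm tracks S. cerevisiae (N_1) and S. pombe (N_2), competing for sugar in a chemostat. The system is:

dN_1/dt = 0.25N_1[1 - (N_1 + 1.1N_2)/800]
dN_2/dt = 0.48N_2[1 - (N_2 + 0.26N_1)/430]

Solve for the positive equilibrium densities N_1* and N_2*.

Setting both brackets to zero gives the nullclines N_1 + 1.1N_2 = 800 and 0.26N_1 + N_2 = 430.
Substituting N_2 = 430 - 0.26N_1 into the first: N_1(1 - 1.1·0.26) = 800 - 1.1·430.
So N_1* = 327/0.714 = 458, and then N_2* = 430 - 0.26·458 = 311.

N_1* ≈ 458, N_2* ≈ 311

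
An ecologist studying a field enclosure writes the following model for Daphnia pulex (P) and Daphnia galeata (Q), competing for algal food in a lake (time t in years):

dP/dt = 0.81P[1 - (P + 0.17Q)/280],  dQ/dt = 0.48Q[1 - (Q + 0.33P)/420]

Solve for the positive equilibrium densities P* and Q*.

P* ≈ 221, Q* ≈ 347

Setting both brackets to zero gives the nullclines P + 0.17Q = 280 and 0.33P + Q = 420.
Substituting Q = 420 - 0.33P into the first: P(1 - 0.17·0.33) = 280 - 0.17·420.
So P* = 209/0.944 = 221, and then Q* = 420 - 0.33·221 = 347.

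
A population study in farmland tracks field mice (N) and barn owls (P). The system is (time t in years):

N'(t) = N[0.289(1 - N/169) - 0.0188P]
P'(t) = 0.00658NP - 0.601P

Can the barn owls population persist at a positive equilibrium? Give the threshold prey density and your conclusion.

The predator equation gives dP/dt > 0 only when N > 0.601/0.00658 = 91.3.
Without the predator, N → K = 169. Since 169 > 91.3, the predator can invade and persist.

Threshold N = 91.3; K > 91.3, so yes, the predator persists.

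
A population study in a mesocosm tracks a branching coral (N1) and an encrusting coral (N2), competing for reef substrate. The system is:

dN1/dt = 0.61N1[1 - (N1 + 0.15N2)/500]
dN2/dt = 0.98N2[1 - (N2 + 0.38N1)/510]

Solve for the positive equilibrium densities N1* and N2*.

Setting both brackets to zero gives the nullclines N1 + 0.15N2 = 500 and 0.38N1 + N2 = 510.
Substituting N2 = 510 - 0.38N1 into the first: N1(1 - 0.15·0.38) = 500 - 0.15·510.
So N1* = 424/0.943 = 449, and then N2* = 510 - 0.38·449 = 339.

N1* ≈ 449, N2* ≈ 339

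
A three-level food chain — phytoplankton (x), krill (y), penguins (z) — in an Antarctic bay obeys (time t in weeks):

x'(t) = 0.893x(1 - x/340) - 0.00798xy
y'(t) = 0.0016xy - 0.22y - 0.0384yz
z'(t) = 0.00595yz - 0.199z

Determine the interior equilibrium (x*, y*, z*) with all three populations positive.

From dz/dt = 0: 0.00595y* = 0.199, so y* = 33.4.
From dx/dt = 0: 0.893(1 - x*/340) = 0.00798·33.4, giving x* = 340·(1 - 0.299) = 238.
From dy/dt = 0: 0.0016·238 - 0.22 = 0.0384z*, so z* = 0.161/0.0384 = 4.2.

x* ≈ 238, y* ≈ 33.4, z* ≈ 4.2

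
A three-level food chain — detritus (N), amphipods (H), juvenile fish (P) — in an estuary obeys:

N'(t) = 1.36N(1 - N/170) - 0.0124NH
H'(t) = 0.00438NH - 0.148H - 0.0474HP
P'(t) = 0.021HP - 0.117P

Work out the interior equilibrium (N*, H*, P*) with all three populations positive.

From dP/dt = 0: 0.021H* = 0.117, so H* = 5.57.
From dN/dt = 0: 1.36(1 - N*/170) = 0.0124·5.57, giving N* = 170·(1 - 0.0508) = 161.
From dH/dt = 0: 0.00438·161 - 0.148 = 0.0474P*, so P* = 0.559/0.0474 = 11.8.

N* ≈ 161, H* ≈ 5.57, P* ≈ 11.8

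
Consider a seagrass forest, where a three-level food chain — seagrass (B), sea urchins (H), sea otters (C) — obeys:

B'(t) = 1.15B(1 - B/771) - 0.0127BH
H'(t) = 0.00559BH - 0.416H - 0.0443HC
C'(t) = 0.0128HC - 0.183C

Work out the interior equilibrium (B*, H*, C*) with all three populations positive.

B* ≈ 649, H* ≈ 14.3, C* ≈ 72.5

From dC/dt = 0: 0.0128H* = 0.183, so H* = 14.3.
From dB/dt = 0: 1.15(1 - B*/771) = 0.0127·14.3, giving B* = 771·(1 - 0.158) = 649.
From dH/dt = 0: 0.00559·649 - 0.416 = 0.0443C*, so C* = 3.21/0.0443 = 72.5.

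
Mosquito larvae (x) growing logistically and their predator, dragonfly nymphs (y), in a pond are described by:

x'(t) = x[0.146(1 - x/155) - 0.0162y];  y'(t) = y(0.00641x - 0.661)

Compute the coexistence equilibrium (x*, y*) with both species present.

From dy/dt = 0 with y > 0: 0.00641x* = 0.661, so x* = 103.
Substitute into dx/dt = 0: 0.146(1 - 103/155) = 0.0162y*.
The bracket is 0.335, giving y* = 0.0489/0.0162 = 3.02.

x* ≈ 103, y* ≈ 3.02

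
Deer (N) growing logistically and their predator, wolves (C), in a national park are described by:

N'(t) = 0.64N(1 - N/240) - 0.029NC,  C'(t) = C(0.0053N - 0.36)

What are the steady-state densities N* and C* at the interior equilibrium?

N* ≈ 67.9, C* ≈ 15.8

From dC/dt = 0 with C > 0: 0.0053N* = 0.36, so N* = 67.9.
Substitute into dN/dt = 0: 0.64(1 - 67.9/240) = 0.029C*.
The bracket is 0.717, giving C* = 0.459/0.029 = 15.8.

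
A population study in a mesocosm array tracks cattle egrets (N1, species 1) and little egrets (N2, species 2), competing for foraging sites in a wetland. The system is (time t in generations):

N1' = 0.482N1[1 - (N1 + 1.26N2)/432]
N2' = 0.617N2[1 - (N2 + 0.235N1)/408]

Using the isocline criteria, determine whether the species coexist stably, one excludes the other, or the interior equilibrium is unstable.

Compare the nullcline intercepts: K1/α12 = 432/1.26 = 343 < K2 = 408; K2/α21 = 408/0.235 = 1740 > K1 = 432.
Since the inequalities point opposite ways, species 2 can invade but species 1 cannot.

species 2 excludes species 1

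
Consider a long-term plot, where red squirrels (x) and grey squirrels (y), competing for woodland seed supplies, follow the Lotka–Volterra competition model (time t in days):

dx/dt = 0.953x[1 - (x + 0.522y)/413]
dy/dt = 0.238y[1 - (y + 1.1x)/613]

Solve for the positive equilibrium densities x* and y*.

Setting both brackets to zero gives the nullclines x + 0.522y = 413 and 1.1x + y = 613.
Substituting y = 613 - 1.1x into the first: x(1 - 0.522·1.1) = 413 - 0.522·613.
So x* = 93/0.426 = 218, and then y* = 613 - 1.1·218 = 373.

x* ≈ 218, y* ≈ 373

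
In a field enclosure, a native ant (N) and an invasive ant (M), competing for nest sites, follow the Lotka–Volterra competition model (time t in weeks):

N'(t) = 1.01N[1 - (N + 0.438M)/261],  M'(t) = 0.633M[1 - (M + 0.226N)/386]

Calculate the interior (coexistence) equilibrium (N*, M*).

N* ≈ 102, M* ≈ 363

Setting both brackets to zero gives the nullclines N + 0.438M = 261 and 0.226N + M = 386.
Substituting M = 386 - 0.226N into the first: N(1 - 0.438·0.226) = 261 - 0.438·386.
So N* = 91.9/0.901 = 102, and then M* = 386 - 0.226·102 = 363.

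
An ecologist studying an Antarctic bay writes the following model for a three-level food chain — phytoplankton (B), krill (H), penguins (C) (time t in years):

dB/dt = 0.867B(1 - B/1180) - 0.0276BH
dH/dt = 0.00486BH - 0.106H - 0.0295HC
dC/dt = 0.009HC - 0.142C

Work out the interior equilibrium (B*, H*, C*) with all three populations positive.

B* ≈ 587, H* ≈ 15.8, C* ≈ 93.2

From dC/dt = 0: 0.009H* = 0.142, so H* = 15.8.
From dB/dt = 0: 0.867(1 - B*/1180) = 0.0276·15.8, giving B* = 1180·(1 - 0.502) = 587.
From dH/dt = 0: 0.00486·587 - 0.106 = 0.0295C*, so C* = 2.75/0.0295 = 93.2.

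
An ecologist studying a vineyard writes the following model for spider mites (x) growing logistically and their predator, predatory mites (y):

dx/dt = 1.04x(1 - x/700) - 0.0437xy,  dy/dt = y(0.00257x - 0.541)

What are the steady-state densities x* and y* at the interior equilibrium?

x* ≈ 211, y* ≈ 16.6

From dy/dt = 0 with y > 0: 0.00257x* = 0.541, so x* = 211.
Substitute into dx/dt = 0: 1.04(1 - 211/700) = 0.0437y*.
The bracket is 0.699, giving y* = 0.727/0.0437 = 16.6.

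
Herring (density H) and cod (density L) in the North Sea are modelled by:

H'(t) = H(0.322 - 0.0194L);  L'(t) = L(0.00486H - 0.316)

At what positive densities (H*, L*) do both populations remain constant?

Set dL/dt = 0 with L > 0: 0.00486H - 0.316 = 0, so H* = 0.316/0.00486 = 65.
Set dH/dt = 0 with H > 0: 0.322 - 0.0194L = 0, so L* = 0.322/0.0194 = 16.6.

H* ≈ 65, L* ≈ 16.6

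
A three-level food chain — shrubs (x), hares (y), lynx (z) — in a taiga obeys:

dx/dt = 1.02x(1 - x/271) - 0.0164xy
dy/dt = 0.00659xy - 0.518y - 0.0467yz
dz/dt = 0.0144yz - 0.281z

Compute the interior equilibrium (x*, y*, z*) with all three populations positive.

From dz/dt = 0: 0.0144y* = 0.281, so y* = 19.5.
From dx/dt = 0: 1.02(1 - x*/271) = 0.0164·19.5, giving x* = 271·(1 - 0.314) = 186.
From dy/dt = 0: 0.00659·186 - 0.518 = 0.0467z*, so z* = 0.708/0.0467 = 15.2.

x* ≈ 186, y* ≈ 19.5, z* ≈ 15.2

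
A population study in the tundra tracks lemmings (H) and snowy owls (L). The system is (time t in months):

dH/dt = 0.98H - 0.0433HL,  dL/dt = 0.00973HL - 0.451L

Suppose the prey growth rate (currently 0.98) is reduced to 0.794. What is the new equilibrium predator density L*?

L* ≈ 18.3

At the interior fixed point, setting dH/dt = 0 with H > 0 fixes L* = (prey growth rate)/(HL coefficient) — independent of the other coefficients.
With the change, L* = 0.794/0.0433 = 18.3; it falls from 22.6.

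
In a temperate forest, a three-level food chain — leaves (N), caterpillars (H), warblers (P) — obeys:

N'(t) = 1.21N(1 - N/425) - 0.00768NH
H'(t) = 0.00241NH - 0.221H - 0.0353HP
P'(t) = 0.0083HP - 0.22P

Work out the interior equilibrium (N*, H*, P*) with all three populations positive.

From dP/dt = 0: 0.0083H* = 0.22, so H* = 26.5.
From dN/dt = 0: 1.21(1 - N*/425) = 0.00768·26.5, giving N* = 425·(1 - 0.168) = 353.
From dH/dt = 0: 0.00241·353 - 0.221 = 0.0353P*, so P* = 0.631/0.0353 = 17.9.

N* ≈ 353, H* ≈ 26.5, P* ≈ 17.9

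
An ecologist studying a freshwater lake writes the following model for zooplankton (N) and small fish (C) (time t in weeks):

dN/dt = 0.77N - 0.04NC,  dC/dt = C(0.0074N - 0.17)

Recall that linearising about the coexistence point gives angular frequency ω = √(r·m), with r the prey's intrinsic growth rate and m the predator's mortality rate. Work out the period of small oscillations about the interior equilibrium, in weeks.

T ≈ 17.4 weeks

Here r = 0.77 and m = 0.17, so r·m = 0.131.
ω = √0.131 = 0.362 per week, hence T = 2π/ω ≈ 17.4 weeks.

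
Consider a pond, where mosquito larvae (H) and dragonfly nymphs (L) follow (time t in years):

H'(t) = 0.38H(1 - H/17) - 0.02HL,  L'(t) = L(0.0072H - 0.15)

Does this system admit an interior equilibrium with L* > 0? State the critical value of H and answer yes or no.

Threshold H = 20.8; K < 20.8, so no, the predator goes extinct.

The predator equation gives dL/dt > 0 only when H > 0.15/0.0072 = 20.8.
Without the predator, H → K = 17. Since 17 < 20.8, the predator cannot invade.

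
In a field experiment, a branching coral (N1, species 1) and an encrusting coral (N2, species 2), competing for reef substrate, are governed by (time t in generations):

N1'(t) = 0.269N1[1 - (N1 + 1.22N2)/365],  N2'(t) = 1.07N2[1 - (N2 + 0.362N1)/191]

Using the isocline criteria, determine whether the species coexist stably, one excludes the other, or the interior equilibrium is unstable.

stable coexistence

Compare the nullcline intercepts: K1/α12 = 365/1.22 = 299 > K2 = 191; K2/α21 = 191/0.362 = 528 > K1 = 365.
Since both inequalities hold, each species can invade when rare, so the interior equilibrium is stable.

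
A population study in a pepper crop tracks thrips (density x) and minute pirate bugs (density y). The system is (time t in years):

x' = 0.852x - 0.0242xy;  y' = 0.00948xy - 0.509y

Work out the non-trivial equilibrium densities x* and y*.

Set dy/dt = 0 with y > 0: 0.00948x - 0.509 = 0, so x* = 0.509/0.00948 = 53.7.
Set dx/dt = 0 with x > 0: 0.852 - 0.0242y = 0, so y* = 0.852/0.0242 = 35.2.

x* ≈ 53.7, y* ≈ 35.2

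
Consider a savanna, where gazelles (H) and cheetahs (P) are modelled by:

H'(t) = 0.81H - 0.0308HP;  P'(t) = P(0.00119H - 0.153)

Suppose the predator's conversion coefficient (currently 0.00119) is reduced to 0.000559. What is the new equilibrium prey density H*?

At the interior fixed point, setting dP/dt = 0 with P > 0 fixes H* = (predator death rate)/(HP coefficient) — independent of the other coefficients.
With the change, H* = 0.153/0.000559 = 274; it rises from 129.

H* ≈ 274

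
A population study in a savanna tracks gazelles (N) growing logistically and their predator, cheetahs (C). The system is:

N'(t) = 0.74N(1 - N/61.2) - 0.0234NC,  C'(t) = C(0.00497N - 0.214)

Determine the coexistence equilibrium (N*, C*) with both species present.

From dC/dt = 0 with C > 0: 0.00497N* = 0.214, so N* = 43.1.
Substitute into dN/dt = 0: 0.74(1 - 43.1/61.2) = 0.0234C*.
The bracket is 0.296, giving C* = 0.219/0.0234 = 9.37.

N* ≈ 43.1, C* ≈ 9.37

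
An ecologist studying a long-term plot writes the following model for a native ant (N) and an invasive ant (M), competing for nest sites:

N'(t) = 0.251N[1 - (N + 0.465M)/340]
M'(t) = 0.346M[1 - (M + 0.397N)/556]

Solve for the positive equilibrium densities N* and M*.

N* ≈ 99.9, M* ≈ 516

Setting both brackets to zero gives the nullclines N + 0.465M = 340 and 0.397N + M = 556.
Substituting M = 556 - 0.397N into the first: N(1 - 0.465·0.397) = 340 - 0.465·556.
So N* = 81.5/0.815 = 99.9, and then M* = 556 - 0.397·99.9 = 516.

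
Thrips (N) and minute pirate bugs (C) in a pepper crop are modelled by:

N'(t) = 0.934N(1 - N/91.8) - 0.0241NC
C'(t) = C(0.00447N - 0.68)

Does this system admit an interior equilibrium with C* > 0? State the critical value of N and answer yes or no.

Threshold N = 152; K < 152, so no, the predator goes extinct.

The predator equation gives dC/dt > 0 only when N > 0.68/0.00447 = 152.
Without the predator, N → K = 91.8. Since 91.8 < 152, the predator cannot invade.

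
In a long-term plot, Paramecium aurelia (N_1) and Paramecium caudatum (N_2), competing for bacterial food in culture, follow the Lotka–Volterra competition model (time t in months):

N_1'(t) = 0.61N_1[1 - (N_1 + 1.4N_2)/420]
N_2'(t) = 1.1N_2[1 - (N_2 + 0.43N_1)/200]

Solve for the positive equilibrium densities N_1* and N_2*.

N_1* ≈ 352, N_2* ≈ 48.7

Setting both brackets to zero gives the nullclines N_1 + 1.4N_2 = 420 and 0.43N_1 + N_2 = 200.
Substituting N_2 = 200 - 0.43N_1 into the first: N_1(1 - 1.4·0.43) = 420 - 1.4·200.
So N_1* = 140/0.398 = 352, and then N_2* = 200 - 0.43·352 = 48.7.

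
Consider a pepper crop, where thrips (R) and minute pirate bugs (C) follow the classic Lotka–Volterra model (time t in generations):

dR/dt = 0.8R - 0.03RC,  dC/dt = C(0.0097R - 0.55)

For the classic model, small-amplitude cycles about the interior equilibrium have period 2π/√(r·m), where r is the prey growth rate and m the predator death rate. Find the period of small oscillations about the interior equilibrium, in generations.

Here r = 0.8 and m = 0.55, so r·m = 0.44.
ω = √0.44 = 0.663 per generation, hence T = 2π/ω ≈ 9.47 generations.

T ≈ 9.47 generations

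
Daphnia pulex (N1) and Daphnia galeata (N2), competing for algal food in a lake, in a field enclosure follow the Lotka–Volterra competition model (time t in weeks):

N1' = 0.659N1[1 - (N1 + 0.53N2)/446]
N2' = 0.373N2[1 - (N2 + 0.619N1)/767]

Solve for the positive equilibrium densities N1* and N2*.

N1* ≈ 58.8, N2* ≈ 731

Setting both brackets to zero gives the nullclines N1 + 0.53N2 = 446 and 0.619N1 + N2 = 767.
Substituting N2 = 767 - 0.619N1 into the first: N1(1 - 0.53·0.619) = 446 - 0.53·767.
So N1* = 39.5/0.672 = 58.8, and then N2* = 767 - 0.619·58.8 = 731.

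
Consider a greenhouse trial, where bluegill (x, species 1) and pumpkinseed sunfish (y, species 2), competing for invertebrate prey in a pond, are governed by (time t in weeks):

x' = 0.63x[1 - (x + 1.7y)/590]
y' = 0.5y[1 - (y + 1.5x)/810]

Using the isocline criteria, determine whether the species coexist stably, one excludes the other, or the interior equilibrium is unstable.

unstable coexistence (outcome depends on initial conditions)

Compare the nullcline intercepts: K1/α12 = 590/1.7 = 347 < K2 = 810; K2/α21 = 810/1.5 = 540 < K1 = 590.
Since both are reversed, neither can invade when rare; the interior point is a saddle.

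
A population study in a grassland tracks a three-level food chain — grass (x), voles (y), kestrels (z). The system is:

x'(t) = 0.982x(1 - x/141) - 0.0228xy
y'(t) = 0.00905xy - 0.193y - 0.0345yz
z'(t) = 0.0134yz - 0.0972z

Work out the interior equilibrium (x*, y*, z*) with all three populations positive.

From dz/dt = 0: 0.0134y* = 0.0972, so y* = 7.25.
From dx/dt = 0: 0.982(1 - x*/141) = 0.0228·7.25, giving x* = 141·(1 - 0.168) = 117.
From dy/dt = 0: 0.00905·117 - 0.193 = 0.0345z*, so z* = 0.868/0.0345 = 25.2.

x* ≈ 117, y* ≈ 7.25, z* ≈ 25.2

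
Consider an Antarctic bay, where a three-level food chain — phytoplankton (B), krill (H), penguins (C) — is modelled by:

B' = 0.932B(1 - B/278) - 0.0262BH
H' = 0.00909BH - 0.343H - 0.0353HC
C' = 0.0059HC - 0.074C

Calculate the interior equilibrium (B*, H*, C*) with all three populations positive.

B* ≈ 180, H* ≈ 12.5, C* ≈ 36.6

From dC/dt = 0: 0.0059H* = 0.074, so H* = 12.5.
From dB/dt = 0: 0.932(1 - B*/278) = 0.0262·12.5, giving B* = 278·(1 - 0.353) = 180.
From dH/dt = 0: 0.00909·180 - 0.343 = 0.0353C*, so C* = 1.29/0.0353 = 36.6.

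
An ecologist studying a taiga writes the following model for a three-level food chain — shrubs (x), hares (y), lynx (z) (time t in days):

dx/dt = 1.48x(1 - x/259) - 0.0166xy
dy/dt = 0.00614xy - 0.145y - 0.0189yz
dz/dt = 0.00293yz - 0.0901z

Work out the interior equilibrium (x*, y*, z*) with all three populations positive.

From dz/dt = 0: 0.00293y* = 0.0901, so y* = 30.8.
From dx/dt = 0: 1.48(1 - x*/259) = 0.0166·30.8, giving x* = 259·(1 - 0.345) = 170.
From dy/dt = 0: 0.00614·170 - 0.145 = 0.0189z*, so z* = 0.897/0.0189 = 47.4.

x* ≈ 170, y* ≈ 30.8, z* ≈ 47.4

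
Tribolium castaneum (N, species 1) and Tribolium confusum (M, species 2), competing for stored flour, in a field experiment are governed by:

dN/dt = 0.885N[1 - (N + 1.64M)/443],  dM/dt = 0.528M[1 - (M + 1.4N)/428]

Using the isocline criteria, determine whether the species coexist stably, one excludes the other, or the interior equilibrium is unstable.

unstable coexistence (outcome depends on initial conditions)

Compare the nullcline intercepts: K1/α12 = 443/1.64 = 270 < K2 = 428; K2/α21 = 428/1.4 = 306 < K1 = 443.
Since both are reversed, neither can invade when rare; the interior point is a saddle.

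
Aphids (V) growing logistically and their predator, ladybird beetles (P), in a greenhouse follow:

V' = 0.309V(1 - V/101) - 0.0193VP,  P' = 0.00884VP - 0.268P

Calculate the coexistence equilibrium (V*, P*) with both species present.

From dP/dt = 0 with P > 0: 0.00884V* = 0.268, so V* = 30.3.
Substitute into dV/dt = 0: 0.309(1 - 30.3/101) = 0.0193P*.
The bracket is 0.7, giving P* = 0.216/0.0193 = 11.2.

V* ≈ 30.3, P* ≈ 11.2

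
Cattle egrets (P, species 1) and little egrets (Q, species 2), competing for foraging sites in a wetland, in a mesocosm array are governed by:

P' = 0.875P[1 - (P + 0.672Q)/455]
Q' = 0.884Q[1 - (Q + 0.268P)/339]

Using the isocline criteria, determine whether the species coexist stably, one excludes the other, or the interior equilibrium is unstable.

Compare the nullcline intercepts: K1/α12 = 455/0.672 = 677 > K2 = 339; K2/α21 = 339/0.268 = 1260 > K1 = 455.
Since both inequalities hold, each species can invade when rare, so the interior equilibrium is stable.

stable coexistence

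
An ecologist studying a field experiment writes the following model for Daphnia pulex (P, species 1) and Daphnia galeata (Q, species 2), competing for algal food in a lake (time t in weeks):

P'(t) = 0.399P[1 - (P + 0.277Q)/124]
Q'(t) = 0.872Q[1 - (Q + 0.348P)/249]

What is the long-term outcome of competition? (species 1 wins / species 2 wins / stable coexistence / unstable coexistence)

stable coexistence

Compare the nullcline intercepts: K1/α12 = 124/0.277 = 448 > K2 = 249; K2/α21 = 249/0.348 = 716 > K1 = 124.
Since both inequalities hold, each species can invade when rare, so the interior equilibrium is stable.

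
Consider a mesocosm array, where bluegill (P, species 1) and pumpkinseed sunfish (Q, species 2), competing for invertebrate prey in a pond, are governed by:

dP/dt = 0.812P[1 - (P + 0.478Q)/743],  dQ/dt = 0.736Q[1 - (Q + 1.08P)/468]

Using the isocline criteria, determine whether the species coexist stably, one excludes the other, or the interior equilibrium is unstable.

species 1 excludes species 2

Compare the nullcline intercepts: K1/α12 = 743/0.478 = 1550 > K2 = 468; K2/α21 = 468/1.08 = 433 < K1 = 743.
Since the inequalities point opposite ways, species 1 can invade but species 2 cannot.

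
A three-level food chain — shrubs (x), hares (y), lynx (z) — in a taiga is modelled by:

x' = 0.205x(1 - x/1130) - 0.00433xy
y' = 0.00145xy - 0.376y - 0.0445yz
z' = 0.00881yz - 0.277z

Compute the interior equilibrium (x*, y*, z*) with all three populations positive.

x* ≈ 380, y* ≈ 31.4, z* ≈ 3.92

From dz/dt = 0: 0.00881y* = 0.277, so y* = 31.4.
From dx/dt = 0: 0.205(1 - x*/1130) = 0.00433·31.4, giving x* = 1130·(1 - 0.664) = 380.
From dy/dt = 0: 0.00145·380 - 0.376 = 0.0445z*, so z* = 0.174/0.0445 = 3.92.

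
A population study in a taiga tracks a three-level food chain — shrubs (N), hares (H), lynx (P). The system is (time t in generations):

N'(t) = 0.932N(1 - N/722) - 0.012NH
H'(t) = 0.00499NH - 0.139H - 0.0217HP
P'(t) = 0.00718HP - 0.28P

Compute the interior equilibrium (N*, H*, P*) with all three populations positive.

N* ≈ 359, H* ≈ 39, P* ≈ 76.3

From dP/dt = 0: 0.00718H* = 0.28, so H* = 39.
From dN/dt = 0: 0.932(1 - N*/722) = 0.012·39, giving N* = 722·(1 - 0.502) = 359.
From dH/dt = 0: 0.00499·359 - 0.139 = 0.0217P*, so P* = 1.65/0.0217 = 76.3.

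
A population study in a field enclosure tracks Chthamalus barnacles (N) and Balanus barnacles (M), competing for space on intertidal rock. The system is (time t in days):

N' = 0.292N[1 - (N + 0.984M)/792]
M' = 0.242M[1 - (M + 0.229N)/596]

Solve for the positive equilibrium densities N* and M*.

Setting both brackets to zero gives the nullclines N + 0.984M = 792 and 0.229N + M = 596.
Substituting M = 596 - 0.229N into the first: N(1 - 0.984·0.229) = 792 - 0.984·596.
So N* = 206/0.775 = 265, and then M* = 596 - 0.229·265 = 535.

N* ≈ 265, M* ≈ 535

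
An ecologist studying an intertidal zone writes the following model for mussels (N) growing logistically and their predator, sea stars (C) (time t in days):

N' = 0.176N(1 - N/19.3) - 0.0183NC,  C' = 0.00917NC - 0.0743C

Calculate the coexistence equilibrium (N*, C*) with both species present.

From dC/dt = 0 with C > 0: 0.00917N* = 0.0743, so N* = 8.1.
Substitute into dN/dt = 0: 0.176(1 - 8.1/19.3) = 0.0183C*.
The bracket is 0.58, giving C* = 0.102/0.0183 = 5.58.

N* ≈ 8.1, C* ≈ 5.58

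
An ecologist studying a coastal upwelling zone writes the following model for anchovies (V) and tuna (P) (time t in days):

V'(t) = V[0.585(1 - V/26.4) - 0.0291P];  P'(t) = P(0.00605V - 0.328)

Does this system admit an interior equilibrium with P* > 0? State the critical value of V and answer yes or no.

The predator equation gives dP/dt > 0 only when V > 0.328/0.00605 = 54.2.
Without the predator, V → K = 26.4. Since 26.4 < 54.2, the predator cannot invade.

Threshold V = 54.2; K < 54.2, so no, the predator goes extinct.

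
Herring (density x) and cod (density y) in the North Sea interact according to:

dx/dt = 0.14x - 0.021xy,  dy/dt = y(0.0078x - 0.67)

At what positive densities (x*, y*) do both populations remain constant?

x* ≈ 85.9, y* ≈ 6.67

Set dy/dt = 0 with y > 0: 0.0078x - 0.67 = 0, so x* = 0.67/0.0078 = 85.9.
Set dx/dt = 0 with x > 0: 0.14 - 0.021y = 0, so y* = 0.14/0.021 = 6.67.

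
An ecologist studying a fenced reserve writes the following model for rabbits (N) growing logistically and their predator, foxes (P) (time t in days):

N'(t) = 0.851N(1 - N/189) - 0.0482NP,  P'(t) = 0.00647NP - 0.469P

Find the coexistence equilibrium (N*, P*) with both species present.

N* ≈ 72.5, P* ≈ 10.9

From dP/dt = 0 with P > 0: 0.00647N* = 0.469, so N* = 72.5.
Substitute into dN/dt = 0: 0.851(1 - 72.5/189) = 0.0482P*.
The bracket is 0.616, giving P* = 0.525/0.0482 = 10.9.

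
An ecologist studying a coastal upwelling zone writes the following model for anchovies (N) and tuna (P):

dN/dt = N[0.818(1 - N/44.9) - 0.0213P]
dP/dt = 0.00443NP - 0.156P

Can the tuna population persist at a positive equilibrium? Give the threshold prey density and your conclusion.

The predator equation gives dP/dt > 0 only when N > 0.156/0.00443 = 35.2.
Without the predator, N → K = 44.9. Since 44.9 > 35.2, the predator can invade and persist.

Threshold N = 35.2; K > 35.2, so yes, the predator persists.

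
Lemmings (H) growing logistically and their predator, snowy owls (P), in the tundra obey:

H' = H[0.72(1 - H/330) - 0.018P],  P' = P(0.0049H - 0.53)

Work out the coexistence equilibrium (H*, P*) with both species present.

From dP/dt = 0 with P > 0: 0.0049H* = 0.53, so H* = 108.
Substitute into dH/dt = 0: 0.72(1 - 108/330) = 0.018P*.
The bracket is 0.672, giving P* = 0.484/0.018 = 26.9.

H* ≈ 108, P* ≈ 26.9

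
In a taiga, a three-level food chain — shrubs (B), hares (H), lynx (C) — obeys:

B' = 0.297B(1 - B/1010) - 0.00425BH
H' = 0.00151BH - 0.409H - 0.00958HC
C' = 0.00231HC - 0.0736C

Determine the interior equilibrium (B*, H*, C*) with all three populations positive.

B* ≈ 550, H* ≈ 31.9, C* ≈ 43.9

From dC/dt = 0: 0.00231H* = 0.0736, so H* = 31.9.
From dB/dt = 0: 0.297(1 - B*/1010) = 0.00425·31.9, giving B* = 1010·(1 - 0.456) = 550.
From dH/dt = 0: 0.00151·550 - 0.409 = 0.00958C*, so C* = 0.421/0.00958 = 43.9.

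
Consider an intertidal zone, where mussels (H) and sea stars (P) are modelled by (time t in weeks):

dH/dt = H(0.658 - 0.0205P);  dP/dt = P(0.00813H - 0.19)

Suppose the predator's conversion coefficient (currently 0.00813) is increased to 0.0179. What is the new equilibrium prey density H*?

H* ≈ 10.6

At the interior fixed point, setting dP/dt = 0 with P > 0 fixes H* = (predator death rate)/(HP coefficient) — independent of the other coefficients.
With the change, H* = 0.19/0.0179 = 10.6; it falls from 23.4.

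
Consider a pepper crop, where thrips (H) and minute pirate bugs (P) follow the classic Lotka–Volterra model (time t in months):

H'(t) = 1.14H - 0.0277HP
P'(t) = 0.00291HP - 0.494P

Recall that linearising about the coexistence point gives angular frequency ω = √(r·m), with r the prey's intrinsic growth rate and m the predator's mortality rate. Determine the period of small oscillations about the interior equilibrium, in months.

T ≈ 8.37 months

Here r = 1.14 and m = 0.494, so r·m = 0.563.
ω = √0.563 = 0.75 per month, hence T = 2π/ω ≈ 8.37 months.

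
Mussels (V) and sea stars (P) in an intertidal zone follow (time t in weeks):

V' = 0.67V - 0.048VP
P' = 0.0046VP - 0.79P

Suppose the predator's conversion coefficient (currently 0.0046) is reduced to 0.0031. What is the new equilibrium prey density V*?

At the interior fixed point, setting dP/dt = 0 with P > 0 fixes V* = (predator death rate)/(VP coefficient) — independent of the other coefficients.
With the change, V* = 0.79/0.0031 = 255; it rises from 172.

V* ≈ 255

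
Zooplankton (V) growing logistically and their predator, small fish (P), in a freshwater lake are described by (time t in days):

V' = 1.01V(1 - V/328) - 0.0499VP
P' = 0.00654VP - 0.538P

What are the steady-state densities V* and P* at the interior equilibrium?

V* ≈ 82.3, P* ≈ 15.2

From dP/dt = 0 with P > 0: 0.00654V* = 0.538, so V* = 82.3.
Substitute into dV/dt = 0: 1.01(1 - 82.3/328) = 0.0499P*.
The bracket is 0.749, giving P* = 0.757/0.0499 = 15.2.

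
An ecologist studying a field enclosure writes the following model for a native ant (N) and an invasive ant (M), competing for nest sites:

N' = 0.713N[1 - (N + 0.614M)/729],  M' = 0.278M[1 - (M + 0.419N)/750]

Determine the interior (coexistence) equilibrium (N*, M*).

Setting both brackets to zero gives the nullclines N + 0.614M = 729 and 0.419N + M = 750.
Substituting M = 750 - 0.419N into the first: N(1 - 0.614·0.419) = 729 - 0.614·750.
So N* = 268/0.743 = 362, and then M* = 750 - 0.419·362 = 599.

N* ≈ 362, M* ≈ 599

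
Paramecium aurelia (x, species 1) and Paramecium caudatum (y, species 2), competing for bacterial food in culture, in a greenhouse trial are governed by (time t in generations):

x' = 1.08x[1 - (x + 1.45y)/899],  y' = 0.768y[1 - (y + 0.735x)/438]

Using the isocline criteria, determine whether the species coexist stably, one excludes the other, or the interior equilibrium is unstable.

Compare the nullcline intercepts: K1/α12 = 899/1.45 = 620 > K2 = 438; K2/α21 = 438/0.735 = 596 < K1 = 899.
Since the inequalities point opposite ways, species 1 can invade but species 2 cannot.

species 1 excludes species 2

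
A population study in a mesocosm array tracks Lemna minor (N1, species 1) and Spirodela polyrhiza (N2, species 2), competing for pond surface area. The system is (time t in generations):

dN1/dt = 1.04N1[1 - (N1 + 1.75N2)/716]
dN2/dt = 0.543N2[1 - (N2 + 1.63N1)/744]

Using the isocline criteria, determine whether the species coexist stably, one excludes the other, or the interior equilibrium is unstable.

unstable coexistence (outcome depends on initial conditions)

Compare the nullcline intercepts: K1/α12 = 716/1.75 = 409 < K2 = 744; K2/α21 = 744/1.63 = 456 < K1 = 716.
Since both are reversed, neither can invade when rare; the interior point is a saddle.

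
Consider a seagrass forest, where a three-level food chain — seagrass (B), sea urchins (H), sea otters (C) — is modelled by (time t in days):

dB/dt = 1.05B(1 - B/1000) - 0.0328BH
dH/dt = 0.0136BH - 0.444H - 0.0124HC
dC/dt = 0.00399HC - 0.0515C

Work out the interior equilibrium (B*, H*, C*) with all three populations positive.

B* ≈ 597, H* ≈ 12.9, C* ≈ 619

From dC/dt = 0: 0.00399H* = 0.0515, so H* = 12.9.
From dB/dt = 0: 1.05(1 - B*/1000) = 0.0328·12.9, giving B* = 1000·(1 - 0.403) = 597.
From dH/dt = 0: 0.0136·597 - 0.444 = 0.0124C*, so C* = 7.67/0.0124 = 619.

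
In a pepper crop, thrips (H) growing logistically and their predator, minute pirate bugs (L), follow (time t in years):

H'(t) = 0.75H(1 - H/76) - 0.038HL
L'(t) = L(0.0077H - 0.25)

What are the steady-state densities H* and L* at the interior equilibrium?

H* ≈ 32.5, L* ≈ 11.3

From dL/dt = 0 with L > 0: 0.0077H* = 0.25, so H* = 32.5.
Substitute into dH/dt = 0: 0.75(1 - 32.5/76) = 0.038L*.
The bracket is 0.573, giving L* = 0.43/0.038 = 11.3.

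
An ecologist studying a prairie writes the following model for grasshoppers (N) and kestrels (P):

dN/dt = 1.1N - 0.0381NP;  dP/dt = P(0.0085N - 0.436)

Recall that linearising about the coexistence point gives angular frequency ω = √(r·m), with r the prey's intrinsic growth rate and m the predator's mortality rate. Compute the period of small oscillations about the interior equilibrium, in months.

T ≈ 9.07 months

Here r = 1.1 and m = 0.436, so r·m = 0.48.
ω = √0.48 = 0.693 per month, hence T = 2π/ω ≈ 9.07 months.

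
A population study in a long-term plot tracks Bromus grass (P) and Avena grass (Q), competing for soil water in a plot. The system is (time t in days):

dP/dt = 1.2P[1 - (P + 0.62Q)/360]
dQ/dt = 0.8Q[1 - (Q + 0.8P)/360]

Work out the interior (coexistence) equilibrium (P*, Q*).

P* ≈ 271, Q* ≈ 143

Setting both brackets to zero gives the nullclines P + 0.62Q = 360 and 0.8P + Q = 360.
Substituting Q = 360 - 0.8P into the first: P(1 - 0.62·0.8) = 360 - 0.62·360.
So P* = 137/0.504 = 271, and then Q* = 360 - 0.8·271 = 143.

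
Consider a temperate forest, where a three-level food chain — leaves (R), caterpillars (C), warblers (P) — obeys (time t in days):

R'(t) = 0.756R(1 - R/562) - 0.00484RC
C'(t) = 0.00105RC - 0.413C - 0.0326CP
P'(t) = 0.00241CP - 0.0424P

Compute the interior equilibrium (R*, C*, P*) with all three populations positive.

R* ≈ 499, C* ≈ 17.6, P* ≈ 3.39

From dP/dt = 0: 0.00241C* = 0.0424, so C* = 17.6.
From dR/dt = 0: 0.756(1 - R*/562) = 0.00484·17.6, giving R* = 562·(1 - 0.113) = 499.
From dC/dt = 0: 0.00105·499 - 0.413 = 0.0326P*, so P* = 0.111/0.0326 = 3.39.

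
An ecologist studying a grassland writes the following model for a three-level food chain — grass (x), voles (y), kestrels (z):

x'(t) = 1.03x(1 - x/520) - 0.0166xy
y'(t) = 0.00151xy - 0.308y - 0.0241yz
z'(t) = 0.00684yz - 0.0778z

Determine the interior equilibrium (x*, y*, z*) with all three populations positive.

From dz/dt = 0: 0.00684y* = 0.0778, so y* = 11.4.
From dx/dt = 0: 1.03(1 - x*/520) = 0.0166·11.4, giving x* = 520·(1 - 0.183) = 425.
From dy/dt = 0: 0.00151·425 - 0.308 = 0.0241z*, so z* = 0.333/0.0241 = 13.8.

x* ≈ 425, y* ≈ 11.4, z* ≈ 13.8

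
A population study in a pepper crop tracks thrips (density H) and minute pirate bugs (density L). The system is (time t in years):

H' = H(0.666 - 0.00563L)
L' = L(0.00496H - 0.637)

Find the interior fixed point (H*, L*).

H* ≈ 128, L* ≈ 118

Set dL/dt = 0 with L > 0: 0.00496H - 0.637 = 0, so H* = 0.637/0.00496 = 128.
Set dH/dt = 0 with H > 0: 0.666 - 0.00563L = 0, so L* = 0.666/0.00563 = 118.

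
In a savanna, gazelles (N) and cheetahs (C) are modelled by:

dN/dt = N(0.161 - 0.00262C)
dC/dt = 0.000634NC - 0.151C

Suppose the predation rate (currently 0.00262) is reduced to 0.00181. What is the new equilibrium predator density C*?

C* ≈ 89

At the interior fixed point, setting dN/dt = 0 with N > 0 fixes C* = (prey growth rate)/(NC coefficient) — independent of the other coefficients.
With the change, C* = 0.161/0.00181 = 89; it rises from 61.5.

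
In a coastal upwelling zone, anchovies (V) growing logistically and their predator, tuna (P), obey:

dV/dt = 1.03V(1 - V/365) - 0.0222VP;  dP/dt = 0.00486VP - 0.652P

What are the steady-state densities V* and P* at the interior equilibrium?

From dP/dt = 0 with P > 0: 0.00486V* = 0.652, so V* = 134.
Substitute into dV/dt = 0: 1.03(1 - 134/365) = 0.0222P*.
The bracket is 0.632, giving P* = 0.651/0.0222 = 29.3.

V* ≈ 134, P* ≈ 29.3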